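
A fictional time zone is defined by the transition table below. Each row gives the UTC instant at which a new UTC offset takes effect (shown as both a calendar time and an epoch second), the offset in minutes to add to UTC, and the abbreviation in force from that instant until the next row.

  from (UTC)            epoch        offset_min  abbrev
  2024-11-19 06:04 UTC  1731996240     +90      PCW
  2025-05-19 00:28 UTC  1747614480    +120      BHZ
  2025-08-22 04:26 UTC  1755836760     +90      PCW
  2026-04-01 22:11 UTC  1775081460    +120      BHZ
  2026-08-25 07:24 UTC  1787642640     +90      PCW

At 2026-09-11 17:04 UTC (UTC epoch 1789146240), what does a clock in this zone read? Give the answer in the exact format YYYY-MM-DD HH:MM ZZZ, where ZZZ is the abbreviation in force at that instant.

Query: 2026-09-11 17:04 UTC
Rule 5/5 (PCW, +01:30): 2026-08-25 07:24 UTC ≤ query < +∞
17·60 + 4 + 90 = 1114 min
1114 = 0·1440 + 1114; 1114 = 18·60 + 34 → 18:34, same day
→ 2026-09-11 18:34 PCW

2026-09-11 18:34 PCW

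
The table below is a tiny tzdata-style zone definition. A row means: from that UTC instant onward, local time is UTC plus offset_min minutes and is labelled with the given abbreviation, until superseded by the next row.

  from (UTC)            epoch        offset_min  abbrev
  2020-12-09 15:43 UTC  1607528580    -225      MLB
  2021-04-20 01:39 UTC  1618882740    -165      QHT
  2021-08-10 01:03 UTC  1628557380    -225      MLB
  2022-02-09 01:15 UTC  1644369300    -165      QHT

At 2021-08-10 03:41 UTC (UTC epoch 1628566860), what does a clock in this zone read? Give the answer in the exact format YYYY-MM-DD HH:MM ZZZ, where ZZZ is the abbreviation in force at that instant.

2021-08-09 23:56 MLB

Query: 2021-08-10 03:41 UTC
Rule 3/4 (MLB, -03:45): 2021-08-10 01:03 UTC ≤ query < 2022-02-09 01:15 UTC
3·60 + 41 - 225 = -4 min
-4 = -1·1440 + 1436; 1436 = 23·60 + 56 → 23:56, 2021-08-10 - 1 day = 2021-08-09
→ 2021-08-09 23:56 MLB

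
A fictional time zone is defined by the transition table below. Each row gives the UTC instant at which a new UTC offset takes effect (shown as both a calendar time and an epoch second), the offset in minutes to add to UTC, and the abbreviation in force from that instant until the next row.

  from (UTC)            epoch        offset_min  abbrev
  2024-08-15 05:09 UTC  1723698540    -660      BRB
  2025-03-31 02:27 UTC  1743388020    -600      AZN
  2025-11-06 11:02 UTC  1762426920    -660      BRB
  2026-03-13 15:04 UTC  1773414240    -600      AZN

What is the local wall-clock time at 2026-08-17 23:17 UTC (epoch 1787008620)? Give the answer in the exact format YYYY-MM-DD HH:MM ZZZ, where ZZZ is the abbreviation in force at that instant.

2026-08-17 13:17 AZN

Query: 2026-08-17 23:17 UTC
Rule 4/4 (AZN, -10:00): 2026-03-13 15:04 UTC ≤ query < +∞
23·60 + 17 - 600 = 797 min
797 = 0·1440 + 797; 797 = 13·60 + 17 → 13:17, same day
→ 2026-08-17 13:17 AZN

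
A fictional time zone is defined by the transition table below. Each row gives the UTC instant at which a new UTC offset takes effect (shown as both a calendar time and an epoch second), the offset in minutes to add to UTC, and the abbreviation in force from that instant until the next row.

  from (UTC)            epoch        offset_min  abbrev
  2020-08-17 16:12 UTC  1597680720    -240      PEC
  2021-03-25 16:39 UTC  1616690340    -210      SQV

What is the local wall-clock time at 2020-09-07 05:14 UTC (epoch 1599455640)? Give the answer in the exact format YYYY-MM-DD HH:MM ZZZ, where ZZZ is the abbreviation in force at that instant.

Query: 2020-09-07 05:14 UTC
Rule 1/2 (PEC, -04:00): 2020-08-17 16:12 UTC ≤ query < 2021-03-25 16:39 UTC
5·60 + 14 - 240 = 74 min
74 = 0·1440 + 74; 74 = 1·60 + 14 → 01:14, same day
→ 2020-09-07 01:14 PEC

2020-09-07 01:14 PEC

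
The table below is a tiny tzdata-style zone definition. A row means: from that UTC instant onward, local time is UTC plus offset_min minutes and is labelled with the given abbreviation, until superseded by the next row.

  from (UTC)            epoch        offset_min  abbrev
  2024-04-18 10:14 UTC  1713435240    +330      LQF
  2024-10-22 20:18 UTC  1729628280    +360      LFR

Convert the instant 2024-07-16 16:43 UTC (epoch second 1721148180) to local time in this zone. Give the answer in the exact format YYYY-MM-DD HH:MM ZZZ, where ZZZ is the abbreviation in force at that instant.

2024-07-16 22:13 LQF

Query: 2024-07-16 16:43 UTC
Rule 1/2 (LQF, +05:30): 2024-04-18 10:14 UTC ≤ query < 2024-10-22 20:18 UTC
16·60 + 43 + 330 = 1333 min
1333 = 0·1440 + 1333; 1333 = 22·60 + 13 → 22:13, same day
→ 2024-07-16 22:13 LQF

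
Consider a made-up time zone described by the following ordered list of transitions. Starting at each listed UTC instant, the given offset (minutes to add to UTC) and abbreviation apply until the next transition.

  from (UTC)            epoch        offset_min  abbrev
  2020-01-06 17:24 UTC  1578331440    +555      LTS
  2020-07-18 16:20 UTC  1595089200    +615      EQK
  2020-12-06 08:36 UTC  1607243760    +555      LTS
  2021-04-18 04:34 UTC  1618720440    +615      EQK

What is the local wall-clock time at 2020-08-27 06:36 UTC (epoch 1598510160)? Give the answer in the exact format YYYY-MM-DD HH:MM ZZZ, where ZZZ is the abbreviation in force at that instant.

Query: 2020-08-27 06:36 UTC
Rule 2/4 (EQK, +10:15): 2020-07-18 16:20 UTC ≤ query < 2020-12-06 08:36 UTC
6·60 + 36 + 615 = 1011 min
1011 = 0·1440 + 1011; 1011 = 16·60 + 51 → 16:51, same day
→ 2020-08-27 16:51 EQK

2020-08-27 16:51 EQK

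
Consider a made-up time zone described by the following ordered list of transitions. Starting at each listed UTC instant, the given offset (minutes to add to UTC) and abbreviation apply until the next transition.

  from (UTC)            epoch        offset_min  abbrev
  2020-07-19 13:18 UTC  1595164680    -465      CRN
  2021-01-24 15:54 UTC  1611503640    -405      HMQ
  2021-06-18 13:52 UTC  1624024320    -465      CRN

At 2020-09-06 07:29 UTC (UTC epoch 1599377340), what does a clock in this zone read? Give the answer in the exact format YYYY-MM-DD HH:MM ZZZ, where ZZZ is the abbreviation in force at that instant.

Query: 2020-09-06 07:29 UTC
Rule 1/3 (CRN, -07:45): 2020-07-19 13:18 UTC ≤ query < 2021-01-24 15:54 UTC
7·60 + 29 - 465 = -16 min
-16 = -1·1440 + 1424; 1424 = 23·60 + 44 → 23:44, 2020-09-06 - 1 day = 2020-09-05
→ 2020-09-05 23:44 CRN

2020-09-05 23:44 CRN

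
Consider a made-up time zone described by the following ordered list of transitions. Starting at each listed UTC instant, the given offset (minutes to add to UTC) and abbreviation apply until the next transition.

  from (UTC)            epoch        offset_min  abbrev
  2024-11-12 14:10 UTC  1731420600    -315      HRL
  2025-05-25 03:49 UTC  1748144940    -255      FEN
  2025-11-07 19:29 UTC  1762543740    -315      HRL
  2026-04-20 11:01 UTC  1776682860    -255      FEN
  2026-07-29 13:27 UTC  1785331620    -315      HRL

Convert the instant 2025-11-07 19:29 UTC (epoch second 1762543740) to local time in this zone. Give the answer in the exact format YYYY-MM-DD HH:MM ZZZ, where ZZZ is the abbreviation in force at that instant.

Query: 2025-11-07 19:29 UTC
Rule 3/5 (HRL, -05:15): 2025-11-07 19:29 UTC ≤ query < 2026-04-20 11:01 UTC
19·60 + 29 - 315 = 854 min
854 = 0·1440 + 854; 854 = 14·60 + 14 → 14:14, same day
→ 2025-11-07 14:14 HRL

2025-11-07 14:14 HRL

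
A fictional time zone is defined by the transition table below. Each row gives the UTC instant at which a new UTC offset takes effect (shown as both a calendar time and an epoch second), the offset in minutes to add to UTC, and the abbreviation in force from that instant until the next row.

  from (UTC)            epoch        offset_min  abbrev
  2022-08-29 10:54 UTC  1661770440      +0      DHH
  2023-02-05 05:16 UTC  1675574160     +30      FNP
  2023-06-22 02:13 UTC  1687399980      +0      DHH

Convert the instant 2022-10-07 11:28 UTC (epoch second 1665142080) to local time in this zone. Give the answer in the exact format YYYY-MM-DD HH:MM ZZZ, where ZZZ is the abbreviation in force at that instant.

Query: 2022-10-07 11:28 UTC
Rule 1/3 (DHH, +00:00): 2022-08-29 10:54 UTC ≤ query < 2023-02-05 05:16 UTC
11·60 + 28 + 0 = 688 min
688 = 0·1440 + 688; 688 = 11·60 + 28 → 11:28, same day
→ 2022-10-07 11:28 DHH

2022-10-07 11:28 DHH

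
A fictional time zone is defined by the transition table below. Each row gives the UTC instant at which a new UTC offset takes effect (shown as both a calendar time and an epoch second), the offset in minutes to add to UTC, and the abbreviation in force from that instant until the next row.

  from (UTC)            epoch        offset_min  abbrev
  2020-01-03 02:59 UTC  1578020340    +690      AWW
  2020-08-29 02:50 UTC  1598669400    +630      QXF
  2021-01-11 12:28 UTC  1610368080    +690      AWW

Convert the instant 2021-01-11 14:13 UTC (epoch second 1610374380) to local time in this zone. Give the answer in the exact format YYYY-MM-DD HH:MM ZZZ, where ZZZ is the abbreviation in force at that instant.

2021-01-12 01:43 AWW

Query: 2021-01-11 14:13 UTC
Rule 3/3 (AWW, +11:30): 2021-01-11 12:28 UTC ≤ query < +∞
14·60 + 13 + 690 = 1543 min
1543 = 1·1440 + 103; 103 = 1·60 + 43 → 01:43, 2021-01-11 + 1 day = 2021-01-12
→ 2021-01-12 01:43 AWW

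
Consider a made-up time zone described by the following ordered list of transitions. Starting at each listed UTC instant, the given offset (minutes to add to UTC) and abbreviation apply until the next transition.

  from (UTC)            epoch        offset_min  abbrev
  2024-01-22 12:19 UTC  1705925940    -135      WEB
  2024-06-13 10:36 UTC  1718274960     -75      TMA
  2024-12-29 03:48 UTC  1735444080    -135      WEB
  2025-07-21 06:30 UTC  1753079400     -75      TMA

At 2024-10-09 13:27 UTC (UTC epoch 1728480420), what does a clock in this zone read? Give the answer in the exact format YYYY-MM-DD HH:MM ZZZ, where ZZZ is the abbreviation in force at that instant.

2024-10-09 12:12 TMA

Query: 2024-10-09 13:27 UTC
Rule 2/4 (TMA, -01:15): 2024-06-13 10:36 UTC ≤ query < 2024-12-29 03:48 UTC
13·60 + 27 - 75 = 732 min
732 = 0·1440 + 732; 732 = 12·60 + 12 → 12:12, same day
→ 2024-10-09 12:12 TMA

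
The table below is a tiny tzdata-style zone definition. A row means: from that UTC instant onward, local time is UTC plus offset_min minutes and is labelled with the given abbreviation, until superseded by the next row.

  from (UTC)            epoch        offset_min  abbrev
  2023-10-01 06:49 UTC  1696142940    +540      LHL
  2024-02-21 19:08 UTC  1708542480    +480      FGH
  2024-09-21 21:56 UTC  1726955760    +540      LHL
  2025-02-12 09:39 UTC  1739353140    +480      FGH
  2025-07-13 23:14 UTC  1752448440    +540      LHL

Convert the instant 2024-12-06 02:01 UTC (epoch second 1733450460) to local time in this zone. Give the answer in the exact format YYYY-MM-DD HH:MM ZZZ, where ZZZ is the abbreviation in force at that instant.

2024-12-06 11:01 LHL

Query: 2024-12-06 02:01 UTC
Rule 3/5 (LHL, +09:00): 2024-09-21 21:56 UTC ≤ query < 2025-02-12 09:39 UTC
2·60 + 1 + 540 = 661 min
661 = 0·1440 + 661; 661 = 11·60 + 1 → 11:01, same day
→ 2024-12-06 11:01 LHL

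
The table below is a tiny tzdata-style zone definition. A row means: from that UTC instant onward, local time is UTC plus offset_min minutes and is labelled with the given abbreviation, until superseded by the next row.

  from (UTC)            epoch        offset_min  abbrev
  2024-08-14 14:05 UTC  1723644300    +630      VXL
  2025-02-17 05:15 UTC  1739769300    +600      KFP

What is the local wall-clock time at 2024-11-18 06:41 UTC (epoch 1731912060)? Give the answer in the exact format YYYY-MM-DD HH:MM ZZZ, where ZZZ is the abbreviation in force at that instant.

2024-11-18 17:11 VXL

Query: 2024-11-18 06:41 UTC
Rule 1/2 (VXL, +10:30): 2024-08-14 14:05 UTC ≤ query < 2025-02-17 05:15 UTC
6·60 + 41 + 630 = 1031 min
1031 = 0·1440 + 1031; 1031 = 17·60 + 11 → 17:11, same day
→ 2024-11-18 17:11 VXL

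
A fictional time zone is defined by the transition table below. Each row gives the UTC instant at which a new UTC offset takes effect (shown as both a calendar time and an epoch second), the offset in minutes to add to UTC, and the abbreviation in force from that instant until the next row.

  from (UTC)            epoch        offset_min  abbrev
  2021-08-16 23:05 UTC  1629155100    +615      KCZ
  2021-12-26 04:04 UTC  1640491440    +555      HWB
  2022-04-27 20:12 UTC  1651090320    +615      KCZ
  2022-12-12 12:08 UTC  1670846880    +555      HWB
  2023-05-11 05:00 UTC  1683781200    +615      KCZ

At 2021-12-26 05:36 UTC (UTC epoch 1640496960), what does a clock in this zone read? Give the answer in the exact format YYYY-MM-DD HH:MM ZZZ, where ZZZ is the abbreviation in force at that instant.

2021-12-26 14:51 HWB

Query: 2021-12-26 05:36 UTC
Rule 2/5 (HWB, +09:15): 2021-12-26 04:04 UTC ≤ query < 2022-04-27 20:12 UTC
5·60 + 36 + 555 = 891 min
891 = 0·1440 + 891; 891 = 14·60 + 51 → 14:51, same day
→ 2021-12-26 14:51 HWB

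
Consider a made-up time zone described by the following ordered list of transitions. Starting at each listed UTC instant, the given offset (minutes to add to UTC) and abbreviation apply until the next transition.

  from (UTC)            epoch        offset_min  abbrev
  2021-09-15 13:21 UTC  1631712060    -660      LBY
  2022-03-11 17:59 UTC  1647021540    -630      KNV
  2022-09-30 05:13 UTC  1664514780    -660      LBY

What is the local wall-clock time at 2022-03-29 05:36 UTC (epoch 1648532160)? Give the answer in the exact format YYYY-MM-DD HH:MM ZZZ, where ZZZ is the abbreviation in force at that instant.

2022-03-28 19:06 KNV

Query: 2022-03-29 05:36 UTC
Rule 2/3 (KNV, -10:30): 2022-03-11 17:59 UTC ≤ query < 2022-09-30 05:13 UTC
5·60 + 36 - 630 = -294 min
-294 = -1·1440 + 1146; 1146 = 19·60 + 6 → 19:06, 2022-03-29 - 1 day = 2022-03-28
→ 2022-03-28 19:06 KNV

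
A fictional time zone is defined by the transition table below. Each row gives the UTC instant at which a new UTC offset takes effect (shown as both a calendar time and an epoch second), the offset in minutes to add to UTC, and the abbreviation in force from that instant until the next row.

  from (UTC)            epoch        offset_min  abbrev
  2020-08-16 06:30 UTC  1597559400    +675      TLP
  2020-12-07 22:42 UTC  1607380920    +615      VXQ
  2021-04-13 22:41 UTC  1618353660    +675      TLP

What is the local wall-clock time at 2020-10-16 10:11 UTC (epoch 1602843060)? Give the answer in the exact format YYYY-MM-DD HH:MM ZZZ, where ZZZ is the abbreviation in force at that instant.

Query: 2020-10-16 10:11 UTC
Rule 1/3 (TLP, +11:15): 2020-08-16 06:30 UTC ≤ query < 2020-12-07 22:42 UTC
10·60 + 11 + 675 = 1286 min
1286 = 0·1440 + 1286; 1286 = 21·60 + 26 → 21:26, same day
→ 2020-10-16 21:26 TLP

2020-10-16 21:26 TLP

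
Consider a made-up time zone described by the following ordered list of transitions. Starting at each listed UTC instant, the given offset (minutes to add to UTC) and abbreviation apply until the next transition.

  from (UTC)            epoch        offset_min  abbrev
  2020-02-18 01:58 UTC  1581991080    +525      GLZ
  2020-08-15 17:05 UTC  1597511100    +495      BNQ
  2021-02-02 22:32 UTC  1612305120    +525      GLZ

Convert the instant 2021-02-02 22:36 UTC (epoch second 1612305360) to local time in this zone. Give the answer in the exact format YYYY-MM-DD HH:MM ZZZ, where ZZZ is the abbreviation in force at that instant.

2021-02-03 07:21 GLZ

Query: 2021-02-02 22:36 UTC
Rule 3/3 (GLZ, +08:45): 2021-02-02 22:32 UTC ≤ query < +∞
22·60 + 36 + 525 = 1881 min
1881 = 1·1440 + 441; 441 = 7·60 + 21 → 07:21, 2021-02-02 + 1 day = 2021-02-03
→ 2021-02-03 07:21 GLZ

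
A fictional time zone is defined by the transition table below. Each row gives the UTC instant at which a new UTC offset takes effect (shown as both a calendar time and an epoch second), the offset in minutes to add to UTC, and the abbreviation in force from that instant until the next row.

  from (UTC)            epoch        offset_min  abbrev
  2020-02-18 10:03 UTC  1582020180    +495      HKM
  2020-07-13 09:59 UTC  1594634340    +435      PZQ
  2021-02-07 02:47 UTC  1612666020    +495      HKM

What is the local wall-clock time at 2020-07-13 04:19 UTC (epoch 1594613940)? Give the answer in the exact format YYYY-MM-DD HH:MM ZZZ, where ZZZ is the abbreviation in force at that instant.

2020-07-13 12:34 HKM

Query: 2020-07-13 04:19 UTC
Rule 1/3 (HKM, +08:15): 2020-02-18 10:03 UTC ≤ query < 2020-07-13 09:59 UTC
4·60 + 19 + 495 = 754 min
754 = 0·1440 + 754; 754 = 12·60 + 34 → 12:34, same day
→ 2020-07-13 12:34 HKM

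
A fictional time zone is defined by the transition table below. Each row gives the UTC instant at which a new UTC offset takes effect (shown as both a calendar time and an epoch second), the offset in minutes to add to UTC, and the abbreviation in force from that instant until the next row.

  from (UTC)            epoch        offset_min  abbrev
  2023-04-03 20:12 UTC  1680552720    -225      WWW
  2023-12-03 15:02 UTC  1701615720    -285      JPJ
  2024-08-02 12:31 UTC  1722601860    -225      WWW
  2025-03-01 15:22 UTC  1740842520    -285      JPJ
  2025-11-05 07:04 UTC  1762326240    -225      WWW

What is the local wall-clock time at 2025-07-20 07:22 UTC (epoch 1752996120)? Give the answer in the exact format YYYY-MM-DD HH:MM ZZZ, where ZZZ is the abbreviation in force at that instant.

2025-07-20 02:37 JPJ

Query: 2025-07-20 07:22 UTC
Rule 4/5 (JPJ, -04:45): 2025-03-01 15:22 UTC ≤ query < 2025-11-05 07:04 UTC
7·60 + 22 - 285 = 157 min
157 = 0·1440 + 157; 157 = 2·60 + 37 → 02:37, same day
→ 2025-07-20 02:37 JPJ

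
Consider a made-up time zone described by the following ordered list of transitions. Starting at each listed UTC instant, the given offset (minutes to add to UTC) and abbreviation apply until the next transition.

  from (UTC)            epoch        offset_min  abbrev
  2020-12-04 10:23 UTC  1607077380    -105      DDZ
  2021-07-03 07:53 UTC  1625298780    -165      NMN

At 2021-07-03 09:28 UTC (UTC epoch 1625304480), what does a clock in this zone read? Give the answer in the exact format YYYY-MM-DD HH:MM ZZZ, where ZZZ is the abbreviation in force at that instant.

2021-07-03 06:43 NMN

Query: 2021-07-03 09:28 UTC
Rule 2/2 (NMN, -02:45): 2021-07-03 07:53 UTC ≤ query < +∞
9·60 + 28 - 165 = 403 min
403 = 0·1440 + 403; 403 = 6·60 + 43 → 06:43, same day
→ 2021-07-03 06:43 NMN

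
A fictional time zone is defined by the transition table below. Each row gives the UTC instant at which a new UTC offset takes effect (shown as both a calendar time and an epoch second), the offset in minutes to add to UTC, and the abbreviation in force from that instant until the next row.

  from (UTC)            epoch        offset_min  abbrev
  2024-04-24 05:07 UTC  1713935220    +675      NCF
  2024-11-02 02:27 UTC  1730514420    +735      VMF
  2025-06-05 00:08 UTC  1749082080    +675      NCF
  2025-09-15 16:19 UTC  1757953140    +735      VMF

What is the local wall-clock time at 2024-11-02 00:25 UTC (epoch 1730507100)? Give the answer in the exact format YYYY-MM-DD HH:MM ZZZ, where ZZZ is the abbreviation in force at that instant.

2024-11-02 11:40 NCF

Query: 2024-11-02 00:25 UTC
Rule 1/4 (NCF, +11:15): 2024-04-24 05:07 UTC ≤ query < 2024-11-02 02:27 UTC
0·60 + 25 + 675 = 700 min
700 = 0·1440 + 700; 700 = 11·60 + 40 → 11:40, same day
→ 2024-11-02 11:40 NCF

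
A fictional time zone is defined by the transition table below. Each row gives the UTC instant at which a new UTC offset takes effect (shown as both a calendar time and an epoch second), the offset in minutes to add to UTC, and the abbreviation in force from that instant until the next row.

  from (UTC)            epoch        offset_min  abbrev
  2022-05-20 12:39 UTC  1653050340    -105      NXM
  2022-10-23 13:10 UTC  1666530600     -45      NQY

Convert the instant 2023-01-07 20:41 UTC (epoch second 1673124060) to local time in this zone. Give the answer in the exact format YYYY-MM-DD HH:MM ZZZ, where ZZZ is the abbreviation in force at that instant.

2023-01-07 19:56 NQY

Query: 2023-01-07 20:41 UTC
Rule 2/2 (NQY, -00:45): 2022-10-23 13:10 UTC ≤ query < +∞
20·60 + 41 - 45 = 1196 min
1196 = 0·1440 + 1196; 1196 = 19·60 + 56 → 19:56, same day
→ 2023-01-07 19:56 NQY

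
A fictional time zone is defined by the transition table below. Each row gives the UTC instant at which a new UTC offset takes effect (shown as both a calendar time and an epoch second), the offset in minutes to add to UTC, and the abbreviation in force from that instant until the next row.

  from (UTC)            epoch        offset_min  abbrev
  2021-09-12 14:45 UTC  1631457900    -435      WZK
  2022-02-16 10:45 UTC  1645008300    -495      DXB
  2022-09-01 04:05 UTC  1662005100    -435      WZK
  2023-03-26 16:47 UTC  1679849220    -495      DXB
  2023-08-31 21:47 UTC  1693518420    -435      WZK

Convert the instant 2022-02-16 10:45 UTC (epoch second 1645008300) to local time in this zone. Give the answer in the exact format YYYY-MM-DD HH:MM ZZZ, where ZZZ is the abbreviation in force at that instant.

2022-02-16 02:30 DXB

Query: 2022-02-16 10:45 UTC
Rule 2/5 (DXB, -08:15): 2022-02-16 10:45 UTC ≤ query < 2022-09-01 04:05 UTC
10·60 + 45 - 495 = 150 min
150 = 0·1440 + 150; 150 = 2·60 + 30 → 02:30, same day
→ 2022-02-16 02:30 DXB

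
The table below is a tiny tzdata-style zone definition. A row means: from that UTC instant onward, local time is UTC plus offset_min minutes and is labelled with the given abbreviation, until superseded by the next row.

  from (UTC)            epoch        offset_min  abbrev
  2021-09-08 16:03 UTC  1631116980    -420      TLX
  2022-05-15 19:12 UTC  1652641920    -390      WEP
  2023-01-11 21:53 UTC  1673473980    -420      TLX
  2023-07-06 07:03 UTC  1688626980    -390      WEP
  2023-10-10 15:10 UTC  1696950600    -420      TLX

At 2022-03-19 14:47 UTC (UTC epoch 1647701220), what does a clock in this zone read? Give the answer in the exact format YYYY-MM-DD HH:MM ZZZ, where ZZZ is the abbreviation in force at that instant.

2022-03-19 07:47 TLX

Query: 2022-03-19 14:47 UTC
Rule 1/5 (TLX, -07:00): 2021-09-08 16:03 UTC ≤ query < 2022-05-15 19:12 UTC
14·60 + 47 - 420 = 467 min
467 = 0·1440 + 467; 467 = 7·60 + 47 → 07:47, same day
→ 2022-03-19 07:47 TLX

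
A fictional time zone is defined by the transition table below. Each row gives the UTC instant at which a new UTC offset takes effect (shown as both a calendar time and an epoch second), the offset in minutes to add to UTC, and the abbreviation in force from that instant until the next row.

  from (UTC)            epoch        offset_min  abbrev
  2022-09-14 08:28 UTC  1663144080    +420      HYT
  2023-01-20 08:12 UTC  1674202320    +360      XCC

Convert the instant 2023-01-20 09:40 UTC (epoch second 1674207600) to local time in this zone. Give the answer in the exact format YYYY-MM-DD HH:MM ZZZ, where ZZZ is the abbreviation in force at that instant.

2023-01-20 15:40 XCC

Query: 2023-01-20 09:40 UTC
Rule 2/2 (XCC, +06:00): 2023-01-20 08:12 UTC ≤ query < +∞
9·60 + 40 + 360 = 940 min
940 = 0·1440 + 940; 940 = 15·60 + 40 → 15:40, same day
→ 2023-01-20 15:40 XCC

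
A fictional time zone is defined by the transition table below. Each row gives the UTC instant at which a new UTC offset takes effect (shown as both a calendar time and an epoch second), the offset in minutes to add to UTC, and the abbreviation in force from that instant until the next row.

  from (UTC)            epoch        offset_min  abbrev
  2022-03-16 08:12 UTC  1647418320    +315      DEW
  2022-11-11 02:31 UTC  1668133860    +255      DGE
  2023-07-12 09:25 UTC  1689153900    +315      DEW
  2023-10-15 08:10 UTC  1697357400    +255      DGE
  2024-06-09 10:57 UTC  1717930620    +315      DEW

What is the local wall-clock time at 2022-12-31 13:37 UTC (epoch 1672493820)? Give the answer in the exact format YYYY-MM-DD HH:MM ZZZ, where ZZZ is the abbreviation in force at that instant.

2022-12-31 17:52 DGE

Query: 2022-12-31 13:37 UTC
Rule 2/5 (DGE, +04:15): 2022-11-11 02:31 UTC ≤ query < 2023-07-12 09:25 UTC
13·60 + 37 + 255 = 1072 min
1072 = 0·1440 + 1072; 1072 = 17·60 + 52 → 17:52, same day
→ 2022-12-31 17:52 DGE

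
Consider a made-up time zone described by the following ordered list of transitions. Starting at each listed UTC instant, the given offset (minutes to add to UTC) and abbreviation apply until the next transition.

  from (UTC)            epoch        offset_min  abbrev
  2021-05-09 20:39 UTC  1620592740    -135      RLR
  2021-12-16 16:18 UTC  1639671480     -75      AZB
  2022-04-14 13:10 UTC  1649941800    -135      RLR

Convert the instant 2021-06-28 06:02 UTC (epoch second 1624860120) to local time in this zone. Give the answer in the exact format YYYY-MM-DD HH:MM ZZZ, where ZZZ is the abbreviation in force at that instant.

2021-06-28 03:47 RLR

Query: 2021-06-28 06:02 UTC
Rule 1/3 (RLR, -02:15): 2021-05-09 20:39 UTC ≤ query < 2021-12-16 16:18 UTC
6·60 + 2 - 135 = 227 min
227 = 0·1440 + 227; 227 = 3·60 + 47 → 03:47, same day
→ 2021-06-28 03:47 RLR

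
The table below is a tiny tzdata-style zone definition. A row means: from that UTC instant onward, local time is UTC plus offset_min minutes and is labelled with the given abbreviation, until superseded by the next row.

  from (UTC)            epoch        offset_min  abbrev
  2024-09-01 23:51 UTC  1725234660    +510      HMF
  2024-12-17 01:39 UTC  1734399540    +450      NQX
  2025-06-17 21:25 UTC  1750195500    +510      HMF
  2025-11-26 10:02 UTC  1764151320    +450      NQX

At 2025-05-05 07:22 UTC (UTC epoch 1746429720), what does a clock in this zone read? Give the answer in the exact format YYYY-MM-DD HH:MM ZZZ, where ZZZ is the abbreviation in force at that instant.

Query: 2025-05-05 07:22 UTC
Rule 2/4 (NQX, +07:30): 2024-12-17 01:39 UTC ≤ query < 2025-06-17 21:25 UTC
7·60 + 22 + 450 = 892 min
892 = 0·1440 + 892; 892 = 14·60 + 52 → 14:52, same day
→ 2025-05-05 14:52 NQX

2025-05-05 14:52 NQX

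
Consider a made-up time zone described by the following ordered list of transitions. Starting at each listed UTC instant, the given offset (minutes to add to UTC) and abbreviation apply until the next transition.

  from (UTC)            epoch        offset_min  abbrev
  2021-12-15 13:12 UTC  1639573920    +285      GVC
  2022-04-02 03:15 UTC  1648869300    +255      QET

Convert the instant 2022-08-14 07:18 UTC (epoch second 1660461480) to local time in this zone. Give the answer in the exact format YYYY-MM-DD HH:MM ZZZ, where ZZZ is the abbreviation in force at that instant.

2022-08-14 11:33 QET

Query: 2022-08-14 07:18 UTC
Rule 2/2 (QET, +04:15): 2022-04-02 03:15 UTC ≤ query < +∞
7·60 + 18 + 255 = 693 min
693 = 0·1440 + 693; 693 = 11·60 + 33 → 11:33, same day
→ 2022-08-14 11:33 QET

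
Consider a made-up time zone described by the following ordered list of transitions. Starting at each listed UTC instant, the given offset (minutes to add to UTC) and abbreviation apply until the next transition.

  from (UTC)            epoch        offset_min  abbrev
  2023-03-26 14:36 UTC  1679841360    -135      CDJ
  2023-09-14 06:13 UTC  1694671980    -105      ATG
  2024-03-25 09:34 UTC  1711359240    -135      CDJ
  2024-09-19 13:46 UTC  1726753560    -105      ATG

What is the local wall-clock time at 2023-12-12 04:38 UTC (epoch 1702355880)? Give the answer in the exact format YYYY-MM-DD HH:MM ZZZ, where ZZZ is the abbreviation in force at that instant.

2023-12-12 02:53 ATG

Query: 2023-12-12 04:38 UTC
Rule 2/4 (ATG, -01:45): 2023-09-14 06:13 UTC ≤ query < 2024-03-25 09:34 UTC
4·60 + 38 - 105 = 173 min
173 = 0·1440 + 173; 173 = 2·60 + 53 → 02:53, same day
→ 2023-12-12 02:53 ATG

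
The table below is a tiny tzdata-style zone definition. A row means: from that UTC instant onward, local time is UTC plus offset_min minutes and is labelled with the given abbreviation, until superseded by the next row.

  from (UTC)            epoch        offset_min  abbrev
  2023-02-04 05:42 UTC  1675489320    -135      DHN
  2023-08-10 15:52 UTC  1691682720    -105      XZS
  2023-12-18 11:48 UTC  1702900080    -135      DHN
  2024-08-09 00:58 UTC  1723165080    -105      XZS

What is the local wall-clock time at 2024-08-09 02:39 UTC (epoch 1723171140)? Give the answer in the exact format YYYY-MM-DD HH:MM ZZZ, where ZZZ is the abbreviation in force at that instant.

2024-08-09 00:54 XZS

Query: 2024-08-09 02:39 UTC
Rule 4/4 (XZS, -01:45): 2024-08-09 00:58 UTC ≤ query < +∞
2·60 + 39 - 105 = 54 min
54 = 0·1440 + 54; 54 = 0·60 + 54 → 00:54, same day
→ 2024-08-09 00:54 XZS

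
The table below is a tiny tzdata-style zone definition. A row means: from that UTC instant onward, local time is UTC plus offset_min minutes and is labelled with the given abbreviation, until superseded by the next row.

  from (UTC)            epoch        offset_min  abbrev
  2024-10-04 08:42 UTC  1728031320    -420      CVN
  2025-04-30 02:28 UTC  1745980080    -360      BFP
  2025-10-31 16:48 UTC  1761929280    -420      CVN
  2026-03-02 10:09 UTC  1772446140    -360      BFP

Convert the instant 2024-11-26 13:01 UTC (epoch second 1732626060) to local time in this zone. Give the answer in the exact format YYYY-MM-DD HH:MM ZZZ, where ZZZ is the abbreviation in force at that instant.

2024-11-26 06:01 CVN

Query: 2024-11-26 13:01 UTC
Rule 1/4 (CVN, -07:00): 2024-10-04 08:42 UTC ≤ query < 2025-04-30 02:28 UTC
13·60 + 1 - 420 = 361 min
361 = 0·1440 + 361; 361 = 6·60 + 1 → 06:01, same day
→ 2024-11-26 06:01 CVN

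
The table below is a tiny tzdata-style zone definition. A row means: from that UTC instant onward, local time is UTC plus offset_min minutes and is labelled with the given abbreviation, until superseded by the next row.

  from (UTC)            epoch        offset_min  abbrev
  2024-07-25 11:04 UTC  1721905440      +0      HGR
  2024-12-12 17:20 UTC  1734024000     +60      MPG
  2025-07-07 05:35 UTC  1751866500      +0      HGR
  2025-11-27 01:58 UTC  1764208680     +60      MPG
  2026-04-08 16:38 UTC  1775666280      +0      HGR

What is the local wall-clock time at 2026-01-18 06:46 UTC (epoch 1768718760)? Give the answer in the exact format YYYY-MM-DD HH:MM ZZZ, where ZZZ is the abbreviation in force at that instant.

Query: 2026-01-18 06:46 UTC
Rule 4/5 (MPG, +01:00): 2025-11-27 01:58 UTC ≤ query < 2026-04-08 16:38 UTC
6·60 + 46 + 60 = 466 min
466 = 0·1440 + 466; 466 = 7·60 + 46 → 07:46, same day
→ 2026-01-18 07:46 MPG

2026-01-18 07:46 MPG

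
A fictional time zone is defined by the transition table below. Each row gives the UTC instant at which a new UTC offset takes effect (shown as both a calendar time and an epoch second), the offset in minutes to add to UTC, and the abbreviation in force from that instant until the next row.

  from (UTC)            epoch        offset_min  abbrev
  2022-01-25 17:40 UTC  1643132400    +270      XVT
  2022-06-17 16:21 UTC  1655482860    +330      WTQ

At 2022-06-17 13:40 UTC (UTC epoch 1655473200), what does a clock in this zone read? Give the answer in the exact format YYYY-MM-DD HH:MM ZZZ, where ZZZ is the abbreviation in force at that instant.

2022-06-17 18:10 XVT

Query: 2022-06-17 13:40 UTC
Rule 1/2 (XVT, +04:30): 2022-01-25 17:40 UTC ≤ query < 2022-06-17 16:21 UTC
13·60 + 40 + 270 = 1090 min
1090 = 0·1440 + 1090; 1090 = 18·60 + 10 → 18:10, same day
→ 2022-06-17 18:10 XVT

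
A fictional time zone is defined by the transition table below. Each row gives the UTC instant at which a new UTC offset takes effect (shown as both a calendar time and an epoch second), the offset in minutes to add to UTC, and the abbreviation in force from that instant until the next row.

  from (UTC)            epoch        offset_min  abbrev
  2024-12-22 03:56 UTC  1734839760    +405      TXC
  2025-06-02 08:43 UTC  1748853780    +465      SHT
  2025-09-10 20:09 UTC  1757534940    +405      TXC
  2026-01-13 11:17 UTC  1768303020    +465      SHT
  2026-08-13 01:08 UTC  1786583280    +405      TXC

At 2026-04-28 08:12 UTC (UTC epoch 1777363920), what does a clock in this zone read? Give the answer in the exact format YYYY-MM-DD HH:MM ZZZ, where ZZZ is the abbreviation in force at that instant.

Query: 2026-04-28 08:12 UTC
Rule 4/5 (SHT, +07:45): 2026-01-13 11:17 UTC ≤ query < 2026-08-13 01:08 UTC
8·60 + 12 + 465 = 957 min
957 = 0·1440 + 957; 957 = 15·60 + 57 → 15:57, same day
→ 2026-04-28 15:57 SHT

2026-04-28 15:57 SHT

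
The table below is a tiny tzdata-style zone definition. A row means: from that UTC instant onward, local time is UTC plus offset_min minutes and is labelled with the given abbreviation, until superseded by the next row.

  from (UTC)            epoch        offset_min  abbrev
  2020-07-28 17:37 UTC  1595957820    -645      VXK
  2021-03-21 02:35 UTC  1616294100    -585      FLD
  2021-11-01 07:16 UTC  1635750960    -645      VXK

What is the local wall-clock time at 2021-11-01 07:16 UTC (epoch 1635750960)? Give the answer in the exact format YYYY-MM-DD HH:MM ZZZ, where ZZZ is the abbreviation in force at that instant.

Query: 2021-11-01 07:16 UTC
Rule 3/3 (VXK, -10:45): 2021-11-01 07:16 UTC ≤ query < +∞
7·60 + 16 - 645 = -209 min
-209 = -1·1440 + 1231; 1231 = 20·60 + 31 → 20:31, 2021-11-01 - 1 day = 2021-10-31
→ 2021-10-31 20:31 VXK

2021-10-31 20:31 VXK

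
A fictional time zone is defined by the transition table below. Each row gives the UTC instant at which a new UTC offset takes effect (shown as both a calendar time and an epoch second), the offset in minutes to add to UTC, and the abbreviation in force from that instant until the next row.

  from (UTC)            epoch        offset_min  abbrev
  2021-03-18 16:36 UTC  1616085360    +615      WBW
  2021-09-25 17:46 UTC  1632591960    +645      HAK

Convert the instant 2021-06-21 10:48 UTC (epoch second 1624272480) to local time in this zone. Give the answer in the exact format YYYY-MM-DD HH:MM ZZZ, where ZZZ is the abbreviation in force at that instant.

2021-06-21 21:03 WBW

Query: 2021-06-21 10:48 UTC
Rule 1/2 (WBW, +10:15): 2021-03-18 16:36 UTC ≤ query < 2021-09-25 17:46 UTC
10·60 + 48 + 615 = 1263 min
1263 = 0·1440 + 1263; 1263 = 21·60 + 3 → 21:03, same day
→ 2021-06-21 21:03 WBW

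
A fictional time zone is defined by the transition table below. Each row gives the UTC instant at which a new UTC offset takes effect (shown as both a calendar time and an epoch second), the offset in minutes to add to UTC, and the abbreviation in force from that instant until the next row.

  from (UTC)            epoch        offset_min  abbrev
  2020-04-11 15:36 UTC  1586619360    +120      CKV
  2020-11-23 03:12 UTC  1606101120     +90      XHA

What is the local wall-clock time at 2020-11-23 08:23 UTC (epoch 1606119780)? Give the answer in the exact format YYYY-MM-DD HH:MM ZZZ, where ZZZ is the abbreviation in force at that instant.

Query: 2020-11-23 08:23 UTC
Rule 2/2 (XHA, +01:30): 2020-11-23 03:12 UTC ≤ query < +∞
8·60 + 23 + 90 = 593 min
593 = 0·1440 + 593; 593 = 9·60 + 53 → 09:53, same day
→ 2020-11-23 09:53 XHA

2020-11-23 09:53 XHA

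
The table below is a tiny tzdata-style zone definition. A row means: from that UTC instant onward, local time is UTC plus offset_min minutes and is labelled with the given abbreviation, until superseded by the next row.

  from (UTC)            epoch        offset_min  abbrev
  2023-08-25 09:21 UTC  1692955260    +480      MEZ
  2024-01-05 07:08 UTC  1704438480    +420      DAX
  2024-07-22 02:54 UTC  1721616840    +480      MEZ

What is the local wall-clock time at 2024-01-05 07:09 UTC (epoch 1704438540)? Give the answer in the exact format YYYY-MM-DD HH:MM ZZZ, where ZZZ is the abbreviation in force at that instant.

2024-01-05 14:09 DAX

Query: 2024-01-05 07:09 UTC
Rule 2/3 (DAX, +07:00): 2024-01-05 07:08 UTC ≤ query < 2024-07-22 02:54 UTC
7·60 + 9 + 420 = 849 min
849 = 0·1440 + 849; 849 = 14·60 + 9 → 14:09, same day
→ 2024-01-05 14:09 DAX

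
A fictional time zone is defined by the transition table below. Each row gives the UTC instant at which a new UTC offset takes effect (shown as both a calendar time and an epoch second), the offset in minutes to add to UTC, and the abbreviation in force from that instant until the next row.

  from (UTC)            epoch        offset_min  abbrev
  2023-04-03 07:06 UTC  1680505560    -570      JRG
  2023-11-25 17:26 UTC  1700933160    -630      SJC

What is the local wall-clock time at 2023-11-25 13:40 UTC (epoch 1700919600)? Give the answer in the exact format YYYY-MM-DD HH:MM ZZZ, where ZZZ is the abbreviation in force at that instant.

2023-11-25 04:10 JRG

Query: 2023-11-25 13:40 UTC
Rule 1/2 (JRG, -09:30): 2023-04-03 07:06 UTC ≤ query < 2023-11-25 17:26 UTC
13·60 + 40 - 570 = 250 min
250 = 0·1440 + 250; 250 = 4·60 + 10 → 04:10, same day
→ 2023-11-25 04:10 JRG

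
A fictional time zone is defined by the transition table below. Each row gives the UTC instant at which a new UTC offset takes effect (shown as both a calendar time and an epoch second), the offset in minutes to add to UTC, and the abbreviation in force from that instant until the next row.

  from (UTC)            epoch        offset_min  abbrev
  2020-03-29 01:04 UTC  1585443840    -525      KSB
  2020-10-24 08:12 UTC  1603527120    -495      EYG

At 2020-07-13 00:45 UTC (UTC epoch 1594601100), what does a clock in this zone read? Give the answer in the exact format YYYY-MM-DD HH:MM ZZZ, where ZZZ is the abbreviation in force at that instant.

Query: 2020-07-13 00:45 UTC
Rule 1/2 (KSB, -08:45): 2020-03-29 01:04 UTC ≤ query < 2020-10-24 08:12 UTC
0·60 + 45 - 525 = -480 min
-480 = -1·1440 + 960; 960 = 16·60 + 0 → 16:00, 2020-07-13 - 1 day = 2020-07-12
→ 2020-07-12 16:00 KSB

2020-07-12 16:00 KSB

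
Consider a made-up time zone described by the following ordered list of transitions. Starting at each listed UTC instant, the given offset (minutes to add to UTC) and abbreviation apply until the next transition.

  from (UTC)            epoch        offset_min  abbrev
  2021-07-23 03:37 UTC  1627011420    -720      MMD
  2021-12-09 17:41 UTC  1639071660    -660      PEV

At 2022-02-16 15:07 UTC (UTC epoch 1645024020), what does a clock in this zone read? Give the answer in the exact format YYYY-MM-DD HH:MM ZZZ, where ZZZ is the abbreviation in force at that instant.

2022-02-16 04:07 PEV

Query: 2022-02-16 15:07 UTC
Rule 2/2 (PEV, -11:00): 2021-12-09 17:41 UTC ≤ query < +∞
15·60 + 7 - 660 = 247 min
247 = 0·1440 + 247; 247 = 4·60 + 7 → 04:07, same day
→ 2022-02-16 04:07 PEV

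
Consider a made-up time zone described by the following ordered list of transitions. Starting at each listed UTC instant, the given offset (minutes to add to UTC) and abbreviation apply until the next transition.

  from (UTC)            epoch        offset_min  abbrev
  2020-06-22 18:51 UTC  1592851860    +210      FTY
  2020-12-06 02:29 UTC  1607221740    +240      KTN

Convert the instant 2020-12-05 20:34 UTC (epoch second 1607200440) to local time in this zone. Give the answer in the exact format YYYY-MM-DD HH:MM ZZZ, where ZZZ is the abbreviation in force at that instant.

Query: 2020-12-05 20:34 UTC
Rule 1/2 (FTY, +03:30): 2020-06-22 18:51 UTC ≤ query < 2020-12-06 02:29 UTC
20·60 + 34 + 210 = 1444 min
1444 = 1·1440 + 4; 4 = 0·60 + 4 → 00:04, 2020-12-05 + 1 day = 2020-12-06
→ 2020-12-06 00:04 FTY

2020-12-06 00:04 FTY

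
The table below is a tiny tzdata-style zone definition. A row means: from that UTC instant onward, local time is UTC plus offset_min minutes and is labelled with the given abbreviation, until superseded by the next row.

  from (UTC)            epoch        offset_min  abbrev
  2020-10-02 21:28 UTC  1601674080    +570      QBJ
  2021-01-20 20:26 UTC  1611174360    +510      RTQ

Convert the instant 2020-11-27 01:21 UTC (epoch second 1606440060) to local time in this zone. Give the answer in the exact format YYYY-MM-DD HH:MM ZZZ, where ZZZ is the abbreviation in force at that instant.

2020-11-27 10:51 QBJ

Query: 2020-11-27 01:21 UTC
Rule 1/2 (QBJ, +09:30): 2020-10-02 21:28 UTC ≤ query < 2021-01-20 20:26 UTC
1·60 + 21 + 570 = 651 min
651 = 0·1440 + 651; 651 = 10·60 + 51 → 10:51, same day
→ 2020-11-27 10:51 QBJ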